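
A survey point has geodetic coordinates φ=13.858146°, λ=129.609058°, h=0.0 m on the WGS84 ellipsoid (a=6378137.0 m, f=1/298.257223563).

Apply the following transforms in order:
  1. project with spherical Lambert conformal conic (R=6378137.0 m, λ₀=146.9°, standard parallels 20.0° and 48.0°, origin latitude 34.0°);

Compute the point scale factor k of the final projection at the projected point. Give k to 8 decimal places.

start: φ=13.858146°, λ=129.609058°, h=0.000 m
→ into lcc (λ₀=146.9°): φ=13.85814600°, λ−λ₀=-17.29094200°
scale k = 1.03115039

1.03115039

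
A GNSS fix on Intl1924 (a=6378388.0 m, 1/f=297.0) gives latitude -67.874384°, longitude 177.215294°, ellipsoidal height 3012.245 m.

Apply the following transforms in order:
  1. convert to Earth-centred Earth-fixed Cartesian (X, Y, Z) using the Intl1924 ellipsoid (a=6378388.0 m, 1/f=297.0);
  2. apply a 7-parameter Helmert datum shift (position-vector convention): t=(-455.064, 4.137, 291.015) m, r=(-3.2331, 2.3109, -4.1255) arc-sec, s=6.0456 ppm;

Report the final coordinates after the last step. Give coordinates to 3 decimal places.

X=-2408127.345 m, Y=117067.502 m, Z=-5888476.043 m

start: φ=-67.874384°, λ=177.215294°, h=3012.245 m
→ ECEF (a=6378388.000, f=1/297.0): X=-2407594.0928, Y=117106.8062, Z=-5888756.5947
→ Helmert 7p (PV): X=-2408127.3453, Y=117067.5018, Z=-5888476.0426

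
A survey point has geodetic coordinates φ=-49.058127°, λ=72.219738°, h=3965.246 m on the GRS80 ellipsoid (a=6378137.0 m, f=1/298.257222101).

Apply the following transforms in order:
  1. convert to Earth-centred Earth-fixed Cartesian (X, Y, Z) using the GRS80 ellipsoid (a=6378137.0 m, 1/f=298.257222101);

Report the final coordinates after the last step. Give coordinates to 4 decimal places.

start: φ=-49.058127°, λ=72.219738°, h=3965.246 m
→ ECEF (a=6378137.000, f=1/298.257222101): X=1279535.4923, Y=3990008.3842, Z=-4797792.4949

X=1279535.4923 m, Y=3990008.3842 m, Z=-4797792.4949 m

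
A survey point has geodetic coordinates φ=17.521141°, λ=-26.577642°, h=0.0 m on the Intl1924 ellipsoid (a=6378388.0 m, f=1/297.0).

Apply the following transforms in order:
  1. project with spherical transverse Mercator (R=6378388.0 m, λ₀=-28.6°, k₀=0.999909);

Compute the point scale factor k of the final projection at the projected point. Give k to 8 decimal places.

start: φ=17.521141°, λ=-26.577642°, h=0.000 m
→ into tm (λ₀=-28.6°): φ=17.52114100°, λ−λ₀=2.02235800°
scale k = 1.00047567

1.00047567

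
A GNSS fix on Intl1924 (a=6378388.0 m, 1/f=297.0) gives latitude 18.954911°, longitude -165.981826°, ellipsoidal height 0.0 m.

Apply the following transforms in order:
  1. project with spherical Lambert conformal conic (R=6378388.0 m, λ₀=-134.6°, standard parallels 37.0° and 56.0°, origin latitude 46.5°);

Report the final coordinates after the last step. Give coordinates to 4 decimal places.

E=-3528823.5045 m, N=-2424276.4489 m

start: φ=18.954911°, λ=-165.981826°, h=0.000 m
→ lcc (R=6378388.0, λ₀=-134.6°): E=-3528823.5045, N=-2424276.4489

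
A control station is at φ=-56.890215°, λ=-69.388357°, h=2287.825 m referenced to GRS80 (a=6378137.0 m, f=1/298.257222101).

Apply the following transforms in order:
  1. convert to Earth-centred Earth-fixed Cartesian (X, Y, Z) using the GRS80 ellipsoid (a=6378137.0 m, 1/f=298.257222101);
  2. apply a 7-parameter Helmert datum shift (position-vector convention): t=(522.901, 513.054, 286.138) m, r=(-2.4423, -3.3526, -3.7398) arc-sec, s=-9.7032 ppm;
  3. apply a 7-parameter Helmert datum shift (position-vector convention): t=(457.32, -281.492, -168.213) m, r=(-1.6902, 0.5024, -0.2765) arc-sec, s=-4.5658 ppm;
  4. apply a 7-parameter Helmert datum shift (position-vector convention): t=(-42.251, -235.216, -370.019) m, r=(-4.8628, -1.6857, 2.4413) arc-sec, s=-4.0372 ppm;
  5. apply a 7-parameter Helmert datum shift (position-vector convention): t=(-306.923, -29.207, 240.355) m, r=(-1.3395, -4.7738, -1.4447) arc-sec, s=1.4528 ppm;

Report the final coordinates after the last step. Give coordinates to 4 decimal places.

start: φ=-56.890215°, λ=-69.388357°, h=2287.825 m
→ ECEF (a=6378137.000, f=1/298.257222101): X=1229818.4514, Y=-3269861.2774, Z=-5321148.1170
→ Helmert 7p (PV): X=1230356.6221, Y=-3269401.7979, Z=-5320751.6410
→ Helmert 7p (PV): X=1230790.9822, Y=-3269713.6116, Z=-5320871.7669
→ Helmert 7p (PV): X=1230825.9463, Y=-3270046.5016, Z=-5321133.1610
→ Helmert 7p (PV): X=1230621.0603, Y=-3270123.6361, Z=-5320850.8142

X=1230621.0603 m, Y=-3270123.6361 m, Z=-5320850.8142 m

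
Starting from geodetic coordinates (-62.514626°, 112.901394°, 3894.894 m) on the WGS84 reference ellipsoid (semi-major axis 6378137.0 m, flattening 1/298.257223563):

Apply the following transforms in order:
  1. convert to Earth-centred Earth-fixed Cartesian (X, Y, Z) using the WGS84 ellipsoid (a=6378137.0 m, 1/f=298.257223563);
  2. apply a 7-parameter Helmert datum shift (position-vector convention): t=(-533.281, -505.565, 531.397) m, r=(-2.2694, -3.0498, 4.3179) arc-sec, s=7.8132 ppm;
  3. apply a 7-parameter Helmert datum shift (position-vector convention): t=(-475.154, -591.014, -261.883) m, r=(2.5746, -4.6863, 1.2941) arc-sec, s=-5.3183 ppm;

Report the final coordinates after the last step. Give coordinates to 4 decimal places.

X=-1150114.2004 m, Y=2719335.5910 m, Z=-5638452.8758 m

start: φ=-62.514626°, λ=112.901394°, h=3894.894 m
→ ECEF (a=6378137.000, f=1/298.257223563): X=-1149240.3589, Y=2720448.3144, Z=-5638669.2226
→ Helmert 7p (PV): X=-1149756.1957, Y=2719877.9076, Z=-5638228.8059
→ Helmert 7p (PV): X=-1150114.2004, Y=2719335.5910, Z=-5638452.8758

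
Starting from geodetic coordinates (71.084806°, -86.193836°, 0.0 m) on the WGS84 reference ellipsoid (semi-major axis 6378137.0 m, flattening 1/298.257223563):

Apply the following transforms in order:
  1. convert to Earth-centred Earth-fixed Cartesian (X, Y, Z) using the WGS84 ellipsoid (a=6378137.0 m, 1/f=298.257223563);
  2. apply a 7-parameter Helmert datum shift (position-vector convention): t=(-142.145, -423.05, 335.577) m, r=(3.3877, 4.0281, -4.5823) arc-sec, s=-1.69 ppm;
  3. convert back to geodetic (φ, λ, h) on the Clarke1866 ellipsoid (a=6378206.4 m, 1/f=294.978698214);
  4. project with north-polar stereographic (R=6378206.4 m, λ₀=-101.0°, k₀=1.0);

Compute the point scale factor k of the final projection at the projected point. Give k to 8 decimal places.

1.02775617

start: φ=71.084806°, λ=-86.193836°, h=0.000 m
→ ECEF (a=6378137.000, f=1/298.257223563): X=137662.1656, Y=-2069236.9874, Z=6011355.7433
→ Helmert 7p (PV): X=137591.2129, Y=-2069758.3292, Z=6011644.4876
→ geod (Bowring, a=6378206.400): φ=71.08258592°, λ=-86.19674739°, h=583.6978 m
→ into stereo (λ₀=-101.0°): φ=71.08258592°, λ−λ₀=14.80325261°
scale k = 1.02775617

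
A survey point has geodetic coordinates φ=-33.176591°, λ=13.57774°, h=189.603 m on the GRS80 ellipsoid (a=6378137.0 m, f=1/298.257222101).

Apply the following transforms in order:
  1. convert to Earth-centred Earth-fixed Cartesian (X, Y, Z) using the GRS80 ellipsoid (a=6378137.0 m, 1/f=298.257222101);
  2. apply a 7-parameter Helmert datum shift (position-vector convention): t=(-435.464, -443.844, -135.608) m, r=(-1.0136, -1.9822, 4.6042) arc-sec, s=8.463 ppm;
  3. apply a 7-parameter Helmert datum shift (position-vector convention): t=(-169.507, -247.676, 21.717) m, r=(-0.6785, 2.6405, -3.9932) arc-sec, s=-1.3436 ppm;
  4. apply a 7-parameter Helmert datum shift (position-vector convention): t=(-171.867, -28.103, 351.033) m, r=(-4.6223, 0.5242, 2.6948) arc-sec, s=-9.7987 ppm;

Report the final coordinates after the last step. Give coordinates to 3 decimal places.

X=5193759.710 m, Y=1253821.654 m, Z=-3470293.021 m

start: φ=-33.176591°, λ=13.577740°, h=189.603 m
→ ECEF (a=6378137.000, f=1/298.257222101): X=5194590.4616, Y=1254567.6225, Z=-3470471.3005
→ Helmert 7p (PV): X=5194204.3064, Y=1254233.2952, Z=-3470592.5239
→ Helmert 7p (PV): X=5194007.6731, Y=1253871.9601, Z=-3470636.7631
→ Helmert 7p (PV): X=5193759.7101, Y=1253821.6540, Z=-3470293.0206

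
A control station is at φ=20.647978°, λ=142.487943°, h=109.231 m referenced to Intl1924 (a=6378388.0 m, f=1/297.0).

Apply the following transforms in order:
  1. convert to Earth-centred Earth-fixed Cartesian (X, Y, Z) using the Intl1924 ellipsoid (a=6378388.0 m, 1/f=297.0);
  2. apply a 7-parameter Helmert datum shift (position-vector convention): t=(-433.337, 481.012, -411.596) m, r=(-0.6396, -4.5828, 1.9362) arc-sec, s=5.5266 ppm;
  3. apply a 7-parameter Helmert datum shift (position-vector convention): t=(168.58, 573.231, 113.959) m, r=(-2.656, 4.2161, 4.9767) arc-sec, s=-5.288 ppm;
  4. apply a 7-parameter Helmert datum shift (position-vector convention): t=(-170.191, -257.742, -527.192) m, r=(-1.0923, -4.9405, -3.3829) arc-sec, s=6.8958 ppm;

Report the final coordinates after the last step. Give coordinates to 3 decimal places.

X=-4737148.889 m, Y=3636863.413 m, Z=2234025.585 m

start: φ=20.647978°, λ=142.487943°, h=109.231 m
→ ECEF (a=6378388.000, f=1/297.0): X=-4736560.4154, Y=3636074.4960, Z=2235033.7016
→ Helmert 7p (PV): X=-4737103.7197, Y=3636538.0715, Z=2234517.9451
→ Helmert 7p (PV): X=-4736952.1570, Y=3637006.5506, Z=2234670.0887
→ Helmert 7p (PV): X=-4737148.8886, Y=3636863.4128, Z=2234025.5849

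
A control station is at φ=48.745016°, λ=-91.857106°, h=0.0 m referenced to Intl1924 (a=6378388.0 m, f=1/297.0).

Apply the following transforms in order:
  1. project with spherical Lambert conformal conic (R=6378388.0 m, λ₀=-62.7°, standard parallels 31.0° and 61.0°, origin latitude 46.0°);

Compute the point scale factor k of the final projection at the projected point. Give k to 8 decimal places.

start: φ=48.745016°, λ=-91.857106°, h=0.000 m
→ into lcc (λ₀=-62.7°): φ=48.74501600°, λ−λ₀=-29.15710600°
scale k = 0.96624081

0.96624081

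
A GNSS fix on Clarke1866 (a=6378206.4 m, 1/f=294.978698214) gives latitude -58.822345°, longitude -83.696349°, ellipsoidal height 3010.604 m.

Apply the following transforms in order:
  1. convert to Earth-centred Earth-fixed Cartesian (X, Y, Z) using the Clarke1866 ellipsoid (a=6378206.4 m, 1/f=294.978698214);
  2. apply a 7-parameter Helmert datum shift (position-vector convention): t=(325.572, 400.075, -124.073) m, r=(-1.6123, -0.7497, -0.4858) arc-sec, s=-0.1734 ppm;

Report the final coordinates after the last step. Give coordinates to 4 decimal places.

start: φ=-58.822345°, λ=-83.696349°, h=3010.604 m
→ ECEF (a=6378206.400, f=1/294.978698214): X=363619.5389, Y=-3291701.4848, Z=-5436094.5177
→ Helmert 7p (PV): X=363957.0535, Y=-3291344.1875, Z=-5436190.5964

X=363957.0535 m, Y=-3291344.1875 m, Z=-5436190.5964 m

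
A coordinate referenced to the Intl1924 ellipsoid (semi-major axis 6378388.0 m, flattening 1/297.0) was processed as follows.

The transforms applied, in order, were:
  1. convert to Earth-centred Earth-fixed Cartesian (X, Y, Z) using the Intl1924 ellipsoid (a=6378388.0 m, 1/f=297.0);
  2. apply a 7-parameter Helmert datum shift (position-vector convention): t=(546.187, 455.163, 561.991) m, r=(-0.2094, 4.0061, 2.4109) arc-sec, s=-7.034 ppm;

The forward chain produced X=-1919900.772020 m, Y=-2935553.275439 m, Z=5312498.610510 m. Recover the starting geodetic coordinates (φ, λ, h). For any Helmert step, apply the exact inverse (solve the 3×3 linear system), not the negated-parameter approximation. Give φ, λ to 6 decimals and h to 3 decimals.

φ=56.733662°, λ=-123.190783°, h=2552.449 m

start: X=-1919900.7720, Y=-2935553.2754, Z=5312498.6105 m
→ Helmert⁻¹: X=-1920597.9538, Y=-2936012.0345, Z=5311933.7012
→ geod (Bowring, a=6378388.000): φ=56.73366200°, λ=-123.19078300°, h=2552.4490 m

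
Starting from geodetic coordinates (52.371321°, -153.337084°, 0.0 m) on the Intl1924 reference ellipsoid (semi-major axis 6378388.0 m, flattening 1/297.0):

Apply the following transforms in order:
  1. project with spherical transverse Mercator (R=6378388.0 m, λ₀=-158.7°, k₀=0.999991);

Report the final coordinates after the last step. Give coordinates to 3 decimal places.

start: φ=52.371321°, λ=-153.337084°, h=0.000 m
→ tm (R=6378388.0, λ₀=-158.7°): E=364366.4811, N=5843648.2421

E=364366.481 m, N=5843648.242 m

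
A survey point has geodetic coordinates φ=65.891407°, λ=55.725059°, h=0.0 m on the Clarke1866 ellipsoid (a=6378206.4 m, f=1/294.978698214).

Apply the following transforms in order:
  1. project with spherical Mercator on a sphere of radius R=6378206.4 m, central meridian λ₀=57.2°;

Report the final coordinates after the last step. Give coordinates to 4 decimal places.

E=-164191.4676 m, N=9847295.3566 m

start: φ=65.891407°, λ=55.725059°, h=0.000 m
→ merc (R=6378206.4, λ₀=57.2°): E=-164191.4676, N=9847295.3566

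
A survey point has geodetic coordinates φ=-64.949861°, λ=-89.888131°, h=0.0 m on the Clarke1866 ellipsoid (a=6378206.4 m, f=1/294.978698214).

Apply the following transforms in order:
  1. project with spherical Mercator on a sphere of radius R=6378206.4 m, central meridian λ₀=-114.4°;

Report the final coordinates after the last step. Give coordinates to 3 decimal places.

start: φ=-64.949861°, λ=-89.888131°, h=0.000 m
→ merc (R=6378206.4, λ₀=-114.4°): E=2728678.4657, N=-9595281.4584

E=2728678.466 m, N=-9595281.458 m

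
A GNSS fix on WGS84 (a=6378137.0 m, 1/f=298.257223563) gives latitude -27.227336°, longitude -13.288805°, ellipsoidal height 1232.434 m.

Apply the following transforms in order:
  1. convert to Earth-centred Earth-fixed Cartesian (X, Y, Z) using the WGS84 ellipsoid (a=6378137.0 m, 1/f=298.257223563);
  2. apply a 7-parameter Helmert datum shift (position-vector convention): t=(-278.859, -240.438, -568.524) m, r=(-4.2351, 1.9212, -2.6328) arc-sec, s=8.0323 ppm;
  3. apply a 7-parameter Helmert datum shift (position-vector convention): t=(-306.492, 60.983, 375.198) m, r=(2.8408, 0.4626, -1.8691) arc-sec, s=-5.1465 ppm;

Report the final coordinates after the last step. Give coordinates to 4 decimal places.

X=5523875.1062 m, Y=-1305121.7030 m, Z=-2901457.9089 m

start: φ=-27.227336°, λ=-13.288805°, h=1232.434 m
→ ECEF (a=6378137.000, f=1/298.257223563): X=5524506.5257, Y=-1304798.3063, Z=-2901201.1826
→ Helmert 7p (PV): X=5524228.3636, Y=-1305179.3101, Z=-2901817.6761
→ Helmert 7p (PV): X=5523875.1062, Y=-1305121.7030, Z=-2901457.9089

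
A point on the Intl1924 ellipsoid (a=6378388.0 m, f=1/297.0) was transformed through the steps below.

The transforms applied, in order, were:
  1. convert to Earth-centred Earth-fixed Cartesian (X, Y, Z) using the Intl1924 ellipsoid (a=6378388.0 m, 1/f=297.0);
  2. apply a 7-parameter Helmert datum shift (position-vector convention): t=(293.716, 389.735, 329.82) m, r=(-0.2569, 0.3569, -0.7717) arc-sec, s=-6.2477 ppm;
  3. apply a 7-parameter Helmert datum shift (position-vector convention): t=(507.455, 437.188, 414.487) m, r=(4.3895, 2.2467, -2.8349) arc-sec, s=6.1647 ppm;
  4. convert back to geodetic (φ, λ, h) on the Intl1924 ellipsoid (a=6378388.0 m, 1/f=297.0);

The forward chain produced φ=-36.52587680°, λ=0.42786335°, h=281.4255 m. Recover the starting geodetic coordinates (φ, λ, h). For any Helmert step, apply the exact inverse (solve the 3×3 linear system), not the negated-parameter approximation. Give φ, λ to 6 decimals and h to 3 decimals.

start: φ=-36.525877°, λ=0.427863°, h=281.426 m
→ ECEF (a=6378388.000, f=1/297.0): X=5131794.1553, Y=38323.0228, Z=-3775469.9503
→ Helmert⁻¹: X=5131295.6744, Y=37875.7731, Z=-3775806.0746
→ Helmert⁻¹: X=5131040.4091, Y=37510.1723, Z=-3776150.5619
→ geod (Bowring, a=6378388.000): φ=-36.53488000°, λ=0.41885000°, h=76.0830 m

φ=-36.534880°, λ=0.418850°, h=76.083 m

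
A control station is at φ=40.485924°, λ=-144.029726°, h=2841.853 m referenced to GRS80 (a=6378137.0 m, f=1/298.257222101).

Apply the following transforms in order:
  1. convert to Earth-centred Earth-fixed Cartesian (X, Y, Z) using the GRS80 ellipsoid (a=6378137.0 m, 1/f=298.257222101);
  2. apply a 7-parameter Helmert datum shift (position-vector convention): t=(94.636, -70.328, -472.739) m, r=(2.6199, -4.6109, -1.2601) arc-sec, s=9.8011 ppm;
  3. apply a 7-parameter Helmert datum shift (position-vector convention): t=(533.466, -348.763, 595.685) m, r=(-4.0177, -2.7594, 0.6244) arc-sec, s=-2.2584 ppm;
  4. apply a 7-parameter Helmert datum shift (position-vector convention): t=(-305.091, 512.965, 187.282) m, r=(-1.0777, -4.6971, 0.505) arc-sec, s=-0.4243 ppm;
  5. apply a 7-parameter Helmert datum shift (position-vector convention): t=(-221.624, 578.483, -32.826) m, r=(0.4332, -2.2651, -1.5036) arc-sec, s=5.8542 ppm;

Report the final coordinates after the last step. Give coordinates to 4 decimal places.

X=-3933572.0287 m, Y=-2853895.5068 m, Z=4121102.1437 m

start: φ=40.485924°, λ=-144.029726°, h=2841.853 m
→ ECEF (a=6378137.000, f=1/298.257222101): X=-3933313.4262, Y=-2854602.7911, Z=4121016.3115
→ Helmert 7p (PV): X=-3933366.9036, Y=-2854729.4121, Z=4120459.7773
→ Helmert 7p (PV): X=-3932871.0359, Y=-2855003.3753, Z=4121049.1417
→ Helmert 7p (PV): X=-3933261.3135, Y=-2854477.2960, Z=4121160.0320
→ Helmert 7p (PV): X=-3933572.0287, Y=-2853895.5068, Z=4121102.1437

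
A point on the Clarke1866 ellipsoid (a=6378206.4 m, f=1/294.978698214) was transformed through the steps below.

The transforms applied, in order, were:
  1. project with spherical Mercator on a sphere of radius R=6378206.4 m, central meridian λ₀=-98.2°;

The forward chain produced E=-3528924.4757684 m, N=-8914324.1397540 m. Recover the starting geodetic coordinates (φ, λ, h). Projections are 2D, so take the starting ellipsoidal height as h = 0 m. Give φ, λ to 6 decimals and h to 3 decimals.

φ=-62.231425°, λ=-129.900523°, h=0.000 m

start: E=-3528924.4758, N=-8914324.1398 m
→ merc⁻¹: φ=-62.23142500°, λ=-129.90052300°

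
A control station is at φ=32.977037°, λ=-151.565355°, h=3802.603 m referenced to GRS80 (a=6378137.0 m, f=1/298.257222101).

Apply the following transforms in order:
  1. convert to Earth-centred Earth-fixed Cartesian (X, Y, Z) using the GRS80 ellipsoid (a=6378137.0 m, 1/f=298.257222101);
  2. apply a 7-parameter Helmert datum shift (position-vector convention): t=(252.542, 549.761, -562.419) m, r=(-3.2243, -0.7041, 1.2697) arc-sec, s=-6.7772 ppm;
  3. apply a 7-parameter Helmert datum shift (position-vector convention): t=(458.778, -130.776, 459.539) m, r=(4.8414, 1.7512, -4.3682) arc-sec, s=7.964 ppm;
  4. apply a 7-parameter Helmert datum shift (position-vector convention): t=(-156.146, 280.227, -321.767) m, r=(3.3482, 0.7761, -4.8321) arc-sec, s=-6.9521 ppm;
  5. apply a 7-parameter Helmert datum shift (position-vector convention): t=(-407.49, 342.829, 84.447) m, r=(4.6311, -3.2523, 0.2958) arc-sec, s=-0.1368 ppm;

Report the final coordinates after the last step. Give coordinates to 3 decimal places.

X=-4712482.633 m, Y=-2550673.706 m, Z=3453380.377 m

start: φ=32.977037°, λ=-151.565355°, h=3802.603 m
→ ECEF (a=6378137.000, f=1/298.257222101): X=-4712539.7711, Y=-2551744.5538, Z=3453892.2933
→ Helmert 7p (PV): X=-4712251.3736, Y=-2551152.5174, Z=3453330.2683
→ Helmert 7p (PV): X=-4711854.8326, Y=-2551284.8721, Z=3453797.4367
→ Helmert 7p (PV): X=-4712024.9937, Y=-2550932.5895, Z=3453427.9739
→ Helmert 7p (PV): X=-4712482.6331, Y=-2550673.7060, Z=3453380.3771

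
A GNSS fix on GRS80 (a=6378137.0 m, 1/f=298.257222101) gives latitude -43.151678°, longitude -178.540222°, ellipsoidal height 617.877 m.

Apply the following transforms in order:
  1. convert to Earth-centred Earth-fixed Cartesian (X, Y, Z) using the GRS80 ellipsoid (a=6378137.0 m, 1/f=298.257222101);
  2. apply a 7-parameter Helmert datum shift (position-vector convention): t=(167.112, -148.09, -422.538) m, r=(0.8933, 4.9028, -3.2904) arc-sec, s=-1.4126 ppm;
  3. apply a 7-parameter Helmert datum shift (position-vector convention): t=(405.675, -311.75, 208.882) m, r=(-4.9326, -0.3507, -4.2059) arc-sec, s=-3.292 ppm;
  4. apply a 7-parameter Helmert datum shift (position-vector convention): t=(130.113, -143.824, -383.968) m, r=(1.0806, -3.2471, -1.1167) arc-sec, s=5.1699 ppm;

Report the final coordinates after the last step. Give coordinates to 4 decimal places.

start: φ=-43.151678°, λ=-178.540222°, h=617.877 m
→ ECEF (a=6378137.000, f=1/298.257222101): X=-4659383.0642, Y=-118737.1398, Z=-4340232.8300
→ Helmert 7p (PV): X=-4659314.4292, Y=-118791.9374, Z=-4340539.0004
→ Helmert 7p (PV): X=-4658888.4581, Y=-119112.0886, Z=-4340320.9105
→ Helmert 7p (PV): X=-4658714.7486, Y=-119208.5668, Z=-4340801.2840

X=-4658714.7486 m, Y=-119208.5668 m, Z=-4340801.2840 m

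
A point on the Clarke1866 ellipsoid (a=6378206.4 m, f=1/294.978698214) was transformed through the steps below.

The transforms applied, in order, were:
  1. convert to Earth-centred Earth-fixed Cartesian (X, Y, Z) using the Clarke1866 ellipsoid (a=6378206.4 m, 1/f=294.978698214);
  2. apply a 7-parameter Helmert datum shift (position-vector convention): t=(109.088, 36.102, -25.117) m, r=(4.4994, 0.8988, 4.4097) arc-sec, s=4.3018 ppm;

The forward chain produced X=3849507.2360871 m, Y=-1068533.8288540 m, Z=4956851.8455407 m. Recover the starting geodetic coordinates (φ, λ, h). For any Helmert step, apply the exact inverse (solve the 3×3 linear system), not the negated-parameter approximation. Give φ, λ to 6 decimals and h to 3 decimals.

start: X=3849507.2361, Y=-1068533.8289, Z=4956851.8455 m
→ Helmert⁻¹: X=3849337.1450, Y=-1068539.5002, Z=4956895.7215
→ geod (Bowring, a=6378206.400): φ=51.32368900°, λ=-15.51415000°, h=1245.0080 m

φ=51.323689°, λ=-15.514150°, h=1245.008 m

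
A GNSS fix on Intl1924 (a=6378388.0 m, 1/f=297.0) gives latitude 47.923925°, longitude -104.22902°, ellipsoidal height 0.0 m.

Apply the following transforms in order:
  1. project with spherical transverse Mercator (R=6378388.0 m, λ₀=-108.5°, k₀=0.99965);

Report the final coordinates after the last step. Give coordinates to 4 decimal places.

E=318473.2356 m, N=5342027.8625 m

start: φ=47.923925°, λ=-104.229020°, h=0.000 m
→ tm (R=6378388.0, λ₀=-108.5°): E=318473.2356, N=5342027.8625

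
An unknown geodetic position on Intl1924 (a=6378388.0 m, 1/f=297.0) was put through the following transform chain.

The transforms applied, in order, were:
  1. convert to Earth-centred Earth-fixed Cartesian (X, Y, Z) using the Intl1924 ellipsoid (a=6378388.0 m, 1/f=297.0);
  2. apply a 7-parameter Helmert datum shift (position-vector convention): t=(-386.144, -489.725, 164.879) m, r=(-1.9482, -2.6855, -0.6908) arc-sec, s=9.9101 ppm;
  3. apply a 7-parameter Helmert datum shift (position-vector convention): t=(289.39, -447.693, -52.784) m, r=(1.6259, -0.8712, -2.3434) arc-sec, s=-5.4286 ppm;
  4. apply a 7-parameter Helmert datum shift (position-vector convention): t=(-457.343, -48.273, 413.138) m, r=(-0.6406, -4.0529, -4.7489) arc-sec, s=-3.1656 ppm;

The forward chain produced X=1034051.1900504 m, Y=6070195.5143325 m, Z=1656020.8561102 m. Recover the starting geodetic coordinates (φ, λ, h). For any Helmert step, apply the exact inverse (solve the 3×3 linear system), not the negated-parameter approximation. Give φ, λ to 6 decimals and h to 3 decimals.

start: X=1034051.1901, Y=6070195.5143, Z=1656020.8561 m
→ Helmert⁻¹: X=1034404.5810, Y=6070281.6769, Z=1655611.4867
→ Helmert⁻¹: X=1034058.8267, Y=6070787.1243, Z=1655621.0376
→ Helmert⁻¹: X=1034435.9402, Y=6071204.5111, Z=1655483.6284
→ geod (Bowring, a=6378388.000): φ=15.14285500°, λ=80.33057400°, h=385.8530 m

φ=15.142855°, λ=80.330574°, h=385.853 m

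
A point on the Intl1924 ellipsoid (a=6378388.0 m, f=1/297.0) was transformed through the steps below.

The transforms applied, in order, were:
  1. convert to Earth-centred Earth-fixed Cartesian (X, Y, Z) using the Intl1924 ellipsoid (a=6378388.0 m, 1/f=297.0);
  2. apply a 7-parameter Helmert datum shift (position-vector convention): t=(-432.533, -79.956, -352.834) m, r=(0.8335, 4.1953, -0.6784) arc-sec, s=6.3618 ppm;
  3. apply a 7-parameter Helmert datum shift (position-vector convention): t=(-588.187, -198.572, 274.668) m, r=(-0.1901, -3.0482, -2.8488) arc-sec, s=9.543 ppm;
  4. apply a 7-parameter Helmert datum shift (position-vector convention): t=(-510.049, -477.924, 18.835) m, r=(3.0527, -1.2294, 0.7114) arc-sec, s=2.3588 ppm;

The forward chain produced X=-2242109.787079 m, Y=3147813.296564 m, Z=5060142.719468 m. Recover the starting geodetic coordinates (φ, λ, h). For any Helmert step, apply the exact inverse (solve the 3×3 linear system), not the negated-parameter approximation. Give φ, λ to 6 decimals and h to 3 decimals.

φ=52.816856°, λ=125.436319°, h=2135.872 m

start: X=-2242109.7871, Y=3147813.2966, Z=5060142.7195 m
→ Helmert⁻¹: X=-2241553.4324, Y=3148366.4141, Z=5060078.7135
→ Helmert⁻¹: X=-2240912.5711, Y=3148499.3263, Z=5059791.7784
→ Helmert⁻¹: X=-2240579.0587, Y=3148572.3299, Z=5060054.1258
→ geod (Bowring, a=6378388.000): φ=52.81685600°, λ=125.43631900°, h=2135.8720 m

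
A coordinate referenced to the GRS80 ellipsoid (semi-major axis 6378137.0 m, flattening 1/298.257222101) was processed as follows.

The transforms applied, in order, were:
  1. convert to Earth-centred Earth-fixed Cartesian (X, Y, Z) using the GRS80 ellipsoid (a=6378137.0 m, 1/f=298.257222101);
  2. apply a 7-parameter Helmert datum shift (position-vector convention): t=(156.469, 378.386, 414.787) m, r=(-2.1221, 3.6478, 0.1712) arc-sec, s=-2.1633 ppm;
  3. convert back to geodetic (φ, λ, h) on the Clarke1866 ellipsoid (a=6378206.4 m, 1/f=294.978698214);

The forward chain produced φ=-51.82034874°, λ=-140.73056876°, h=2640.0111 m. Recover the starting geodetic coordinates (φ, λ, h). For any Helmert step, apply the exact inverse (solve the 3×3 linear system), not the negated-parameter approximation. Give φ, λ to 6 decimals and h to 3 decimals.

start: φ=-51.820349°, λ=-140.730569°, h=2640.011 m
→ ECEF (a=6378206.400, f=1/294.978698214): X=-3059906.5940, Y=-2501779.4982, Z=-4992343.5703
→ Helmert⁻¹: X=-3059983.4609, Y=-2502109.3897, Z=-4992849.0164
→ geod (Bowring, a=6378137.000): φ=-51.81918200°, λ=-140.72757200°, h=3125.7700 m

φ=-51.819182°, λ=-140.727572°, h=3125.770 m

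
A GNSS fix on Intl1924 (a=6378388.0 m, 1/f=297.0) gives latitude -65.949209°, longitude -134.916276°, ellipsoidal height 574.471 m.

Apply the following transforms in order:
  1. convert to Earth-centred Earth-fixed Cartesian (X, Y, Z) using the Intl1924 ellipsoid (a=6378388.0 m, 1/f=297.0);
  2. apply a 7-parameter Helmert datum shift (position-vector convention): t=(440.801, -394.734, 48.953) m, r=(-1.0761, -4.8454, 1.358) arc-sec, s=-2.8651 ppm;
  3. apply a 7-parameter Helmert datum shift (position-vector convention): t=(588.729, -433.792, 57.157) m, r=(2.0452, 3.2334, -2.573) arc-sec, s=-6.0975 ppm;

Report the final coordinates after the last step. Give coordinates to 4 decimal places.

X=-1839679.3568 m, Y=-1846921.2610 m, Z=-5802163.1388 m

start: φ=-65.949209°, λ=-134.916276°, h=574.471 m
→ ECEF (a=6378388.000, f=1/297.0): X=-1840759.8480, Y=-1846147.3799, Z=-5802298.1790
→ Helmert 7p (PV): X=-1840165.3161, Y=-1846579.2145, Z=-5802266.2118
→ Helmert 7p (PV): X=-1839679.3568, Y=-1846921.2610, Z=-5802163.1388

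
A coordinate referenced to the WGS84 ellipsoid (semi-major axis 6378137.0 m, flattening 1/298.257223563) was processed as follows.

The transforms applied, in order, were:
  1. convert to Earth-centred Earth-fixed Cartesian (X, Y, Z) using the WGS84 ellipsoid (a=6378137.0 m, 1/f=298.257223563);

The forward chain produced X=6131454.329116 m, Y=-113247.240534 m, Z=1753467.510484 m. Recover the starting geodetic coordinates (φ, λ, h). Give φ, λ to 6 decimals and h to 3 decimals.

φ=16.058823°, λ=-1.058126°, h=1747.114 m

start: X=6131454.3291, Y=-113247.2405, Z=1753467.5105 m
→ geod (Bowring, a=6378137.000): φ=16.05882300°, λ=-1.05812600°, h=1747.1140 m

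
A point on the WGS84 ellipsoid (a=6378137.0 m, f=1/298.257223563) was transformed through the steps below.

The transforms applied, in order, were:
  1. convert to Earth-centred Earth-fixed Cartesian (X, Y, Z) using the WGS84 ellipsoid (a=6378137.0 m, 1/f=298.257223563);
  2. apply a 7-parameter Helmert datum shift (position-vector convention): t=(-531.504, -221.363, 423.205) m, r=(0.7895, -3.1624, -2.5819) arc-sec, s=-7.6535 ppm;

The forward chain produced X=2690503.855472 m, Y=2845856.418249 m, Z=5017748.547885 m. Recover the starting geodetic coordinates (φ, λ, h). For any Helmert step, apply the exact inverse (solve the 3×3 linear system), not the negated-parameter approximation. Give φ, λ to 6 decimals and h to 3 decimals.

start: X=2690503.8555, Y=2845856.4182, Z=5017748.5479 m
→ Helmert⁻¹: X=2691097.2532, Y=2846152.4537, Z=5017311.5901
→ geod (Bowring, a=6378137.000): φ=52.20773100°, λ=46.60398900°, h=393.3510 m

φ=52.207731°, λ=46.603989°, h=393.351 m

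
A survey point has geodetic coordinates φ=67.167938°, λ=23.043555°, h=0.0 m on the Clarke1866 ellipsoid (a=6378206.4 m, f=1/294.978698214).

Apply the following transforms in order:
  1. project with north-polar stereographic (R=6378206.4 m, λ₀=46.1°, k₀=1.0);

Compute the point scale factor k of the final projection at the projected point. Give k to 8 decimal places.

1.04077433

start: φ=67.167938°, λ=23.043555°, h=0.000 m
→ into stereo (λ₀=46.1°): φ=67.16793800°, λ−λ₀=-23.05644500°
scale k = 1.04077433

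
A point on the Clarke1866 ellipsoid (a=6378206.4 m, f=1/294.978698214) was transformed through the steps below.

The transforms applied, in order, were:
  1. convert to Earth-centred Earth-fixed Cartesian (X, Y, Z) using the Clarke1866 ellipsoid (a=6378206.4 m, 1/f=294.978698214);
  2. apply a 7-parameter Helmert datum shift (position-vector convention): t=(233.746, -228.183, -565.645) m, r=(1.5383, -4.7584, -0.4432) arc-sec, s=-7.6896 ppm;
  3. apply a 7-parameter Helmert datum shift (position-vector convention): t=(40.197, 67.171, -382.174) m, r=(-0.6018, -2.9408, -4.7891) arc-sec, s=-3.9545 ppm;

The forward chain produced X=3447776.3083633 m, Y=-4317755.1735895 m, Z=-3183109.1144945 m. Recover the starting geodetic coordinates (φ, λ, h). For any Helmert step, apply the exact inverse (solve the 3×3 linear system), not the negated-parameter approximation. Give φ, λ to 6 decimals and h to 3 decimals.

φ=-30.109199°, λ=-51.393020°, h=3248.578 m

start: X=3447776.3084, Y=-4317755.1736, Z=-3183109.1145 m
→ Helmert⁻¹: X=3447804.6175, Y=-4317750.0815, Z=-3182801.2809
→ Helmert⁻¹: X=3447533.2454, Y=-4317571.4243, Z=-3182307.4386
→ geod (Bowring, a=6378206.400): φ=-30.10919900°, λ=-51.39302000°, h=3248.5780 m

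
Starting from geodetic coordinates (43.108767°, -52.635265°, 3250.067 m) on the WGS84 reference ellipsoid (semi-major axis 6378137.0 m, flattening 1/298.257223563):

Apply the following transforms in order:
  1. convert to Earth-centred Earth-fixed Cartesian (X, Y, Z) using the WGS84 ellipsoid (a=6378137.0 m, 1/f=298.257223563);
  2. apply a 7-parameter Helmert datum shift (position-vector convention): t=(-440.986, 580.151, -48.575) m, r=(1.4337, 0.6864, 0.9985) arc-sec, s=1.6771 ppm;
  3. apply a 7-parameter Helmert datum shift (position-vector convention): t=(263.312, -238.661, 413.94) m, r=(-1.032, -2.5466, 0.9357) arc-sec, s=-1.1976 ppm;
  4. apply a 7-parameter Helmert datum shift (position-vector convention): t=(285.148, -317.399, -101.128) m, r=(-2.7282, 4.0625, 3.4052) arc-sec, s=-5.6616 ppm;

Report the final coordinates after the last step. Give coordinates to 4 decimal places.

X=2832015.4296 m, Y=-3708377.7580 m, Z=4338805.5125 m

start: φ=43.108767°, λ=-52.635265°, h=3250.067 m
→ ECEF (a=6378137.000, f=1/298.257223563): X=2831780.3064, Y=-3708543.3028, Z=4338552.1752
→ Helmert 7p (PV): X=2831376.4599, Y=-3707985.8195, Z=4338475.6756
→ Helmert 7p (PV): X=2831599.6380, Y=-3708185.4890, Z=4338937.9288
→ Helmert 7p (PV): X=2832015.4296, Y=-3708377.7580, Z=4338805.5125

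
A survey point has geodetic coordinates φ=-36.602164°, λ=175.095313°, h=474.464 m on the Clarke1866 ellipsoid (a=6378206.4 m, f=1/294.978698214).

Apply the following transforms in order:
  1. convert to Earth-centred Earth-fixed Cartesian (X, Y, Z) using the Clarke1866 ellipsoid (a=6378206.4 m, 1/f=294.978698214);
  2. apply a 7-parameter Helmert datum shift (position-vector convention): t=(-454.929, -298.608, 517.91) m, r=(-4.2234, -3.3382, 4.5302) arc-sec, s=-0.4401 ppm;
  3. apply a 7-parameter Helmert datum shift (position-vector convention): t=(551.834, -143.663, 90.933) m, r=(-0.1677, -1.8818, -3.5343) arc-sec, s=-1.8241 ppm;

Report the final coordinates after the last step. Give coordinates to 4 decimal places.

start: φ=-36.602164°, λ=175.095313°, h=474.464 m
→ ECEF (a=6378206.400, f=1/294.978698214): X=-5108171.5010, Y=438345.7187, Z=-3782133.1947
→ Helmert 7p (PV): X=-5108572.5991, Y=437857.2854, Z=-3781705.2664
→ Helmert 7p (PV): X=-5107969.4427, Y=437797.2831, Z=-3781654.3978

X=-5107969.4427 m, Y=437797.2831 m, Z=-3781654.3978 m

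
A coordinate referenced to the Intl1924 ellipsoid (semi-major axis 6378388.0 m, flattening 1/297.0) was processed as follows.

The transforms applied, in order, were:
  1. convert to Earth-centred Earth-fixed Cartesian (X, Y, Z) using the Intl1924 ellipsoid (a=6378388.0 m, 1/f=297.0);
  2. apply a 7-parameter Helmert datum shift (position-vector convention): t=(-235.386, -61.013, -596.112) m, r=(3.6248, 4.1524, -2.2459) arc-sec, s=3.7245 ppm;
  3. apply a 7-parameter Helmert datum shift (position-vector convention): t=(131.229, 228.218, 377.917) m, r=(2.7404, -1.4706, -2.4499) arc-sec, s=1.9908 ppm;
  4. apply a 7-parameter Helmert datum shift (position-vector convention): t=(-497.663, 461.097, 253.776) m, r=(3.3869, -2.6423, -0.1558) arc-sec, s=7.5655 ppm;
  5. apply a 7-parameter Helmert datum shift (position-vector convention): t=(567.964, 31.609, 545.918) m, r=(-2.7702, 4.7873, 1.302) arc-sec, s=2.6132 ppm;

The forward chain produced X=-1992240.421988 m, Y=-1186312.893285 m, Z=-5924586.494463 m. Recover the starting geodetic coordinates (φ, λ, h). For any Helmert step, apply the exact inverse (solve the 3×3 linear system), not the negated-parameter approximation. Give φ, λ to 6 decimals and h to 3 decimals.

φ=-68.756441°, λ=-149.206175°, h=2961.126 m

start: X=-1992240.4220, Y=-1186312.8933, Z=-5924586.4945 m
→ Helmert⁻¹: X=-1992673.1460, Y=-1186249.2469, Z=-5925179.1096
→ Helmert⁻¹: X=-1992235.4199, Y=-1186800.1657, Z=-5925343.0486
→ Helmert⁻¹: X=-1992390.8305, Y=-1187128.4127, Z=-5925679.1916
→ Helmert⁻¹: X=-1992015.8180, Y=-1187188.7930, Z=-5925080.2507
→ geod (Bowring, a=6378388.000): φ=-68.75644100°, λ=-149.20617500°, h=2961.1260 m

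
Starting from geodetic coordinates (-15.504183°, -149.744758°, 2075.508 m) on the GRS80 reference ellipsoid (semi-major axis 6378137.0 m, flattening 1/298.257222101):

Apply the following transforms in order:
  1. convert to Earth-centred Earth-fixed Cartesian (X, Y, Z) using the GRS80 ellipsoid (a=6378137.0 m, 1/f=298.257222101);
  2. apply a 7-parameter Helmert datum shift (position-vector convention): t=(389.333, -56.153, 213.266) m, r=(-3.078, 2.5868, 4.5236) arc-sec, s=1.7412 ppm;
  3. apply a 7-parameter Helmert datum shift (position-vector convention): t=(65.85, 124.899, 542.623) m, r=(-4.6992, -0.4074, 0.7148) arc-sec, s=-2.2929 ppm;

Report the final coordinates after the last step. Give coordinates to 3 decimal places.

X=-5311365.359 m, Y=-3098578.973 m, Z=-1693548.428 m

start: φ=-15.504183°, λ=-149.744758°, h=2075.508 m
→ ECEF (a=6378137.000, f=1/298.257222101): X=-5311884.2574, Y=-3098450.6446, Z=-1694478.2086
→ Helmert 7p (PV): X=-5311457.4719, Y=-3098653.9739, Z=-1694155.0388
→ Helmert 7p (PV): X=-5311365.3589, Y=-3098578.9733, Z=-1693548.4276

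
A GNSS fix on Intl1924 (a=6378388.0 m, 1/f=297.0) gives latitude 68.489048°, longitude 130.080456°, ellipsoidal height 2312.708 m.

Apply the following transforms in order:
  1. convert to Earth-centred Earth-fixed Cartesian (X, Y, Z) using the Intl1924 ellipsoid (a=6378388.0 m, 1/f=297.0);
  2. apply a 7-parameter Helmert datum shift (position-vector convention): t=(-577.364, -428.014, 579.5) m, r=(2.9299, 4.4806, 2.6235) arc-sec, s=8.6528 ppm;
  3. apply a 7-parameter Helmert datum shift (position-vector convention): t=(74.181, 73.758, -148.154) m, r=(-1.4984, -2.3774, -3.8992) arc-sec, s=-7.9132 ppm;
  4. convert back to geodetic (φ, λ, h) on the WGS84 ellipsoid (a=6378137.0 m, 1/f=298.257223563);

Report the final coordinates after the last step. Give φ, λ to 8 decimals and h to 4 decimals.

start: φ=68.489048°, λ=130.080456°, h=2312.708 m
→ ECEF (a=6378388.000, f=1/297.0): X=-1510826.1913, Y=1795406.4136, Z=5913599.6158
→ Helmert 7p (PV): X=-1511311.0047, Y=1794890.7176, Z=5914288.6074
→ Helmert 7p (PV): X=-1511259.1016, Y=1795021.8053, Z=5914063.1945
→ geod (Bowring, a=6378137.000): φ=68.49014026°, λ=130.09459071°, h=2910.2771 m

φ=68.49014026°, λ=130.09459071°, h=2910.2771 m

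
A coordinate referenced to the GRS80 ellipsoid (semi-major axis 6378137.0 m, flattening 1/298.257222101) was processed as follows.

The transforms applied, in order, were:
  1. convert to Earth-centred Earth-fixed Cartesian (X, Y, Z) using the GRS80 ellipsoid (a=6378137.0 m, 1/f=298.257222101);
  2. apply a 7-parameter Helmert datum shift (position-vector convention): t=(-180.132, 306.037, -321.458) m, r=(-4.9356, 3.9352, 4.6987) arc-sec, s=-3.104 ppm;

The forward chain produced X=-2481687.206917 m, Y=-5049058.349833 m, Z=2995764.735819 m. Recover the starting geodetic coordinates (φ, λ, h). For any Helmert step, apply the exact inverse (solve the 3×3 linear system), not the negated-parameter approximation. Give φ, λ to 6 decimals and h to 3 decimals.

start: X=-2481687.2069, Y=-5049058.3498, Z=2995764.7358 m
→ Helmert⁻¹: X=-2481686.9599, Y=-5049395.2154, Z=2995927.3228
→ geod (Bowring, a=6378137.000): φ=28.19465600°, λ=-116.17328700°, h=830.4480 m

φ=28.194656°, λ=-116.173287°, h=830.448 m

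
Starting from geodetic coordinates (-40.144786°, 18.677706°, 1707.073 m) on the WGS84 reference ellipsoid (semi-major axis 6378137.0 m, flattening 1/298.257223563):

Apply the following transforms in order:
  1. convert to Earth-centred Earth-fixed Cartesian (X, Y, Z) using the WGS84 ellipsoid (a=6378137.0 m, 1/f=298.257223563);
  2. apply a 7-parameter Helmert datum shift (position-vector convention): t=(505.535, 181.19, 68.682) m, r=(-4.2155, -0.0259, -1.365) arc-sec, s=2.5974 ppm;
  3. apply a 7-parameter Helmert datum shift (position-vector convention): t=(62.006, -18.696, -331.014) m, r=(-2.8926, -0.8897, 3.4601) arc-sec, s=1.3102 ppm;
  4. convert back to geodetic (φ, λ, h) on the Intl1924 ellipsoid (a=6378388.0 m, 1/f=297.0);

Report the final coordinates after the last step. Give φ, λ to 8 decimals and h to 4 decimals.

start: φ=-40.144786°, λ=18.677706°, h=1707.073 m
→ ECEF (a=6378137.000, f=1/298.257223563): X=4626464.8873, Y=1563965.8128, Z=-4091388.3730
→ Helmert 7p (PV): X=4626993.3027, Y=1564036.8312, Z=-4091361.7004
→ Helmert 7p (PV): X=4627052.7819, Y=1564040.4263, Z=-4091700.0505
→ geod (Bowring, a=6378388.000): φ=-40.14436996°, λ=18.67632663°, h=2138.9185 m

φ=-40.14436996°, λ=18.67632663°, h=2138.9185 m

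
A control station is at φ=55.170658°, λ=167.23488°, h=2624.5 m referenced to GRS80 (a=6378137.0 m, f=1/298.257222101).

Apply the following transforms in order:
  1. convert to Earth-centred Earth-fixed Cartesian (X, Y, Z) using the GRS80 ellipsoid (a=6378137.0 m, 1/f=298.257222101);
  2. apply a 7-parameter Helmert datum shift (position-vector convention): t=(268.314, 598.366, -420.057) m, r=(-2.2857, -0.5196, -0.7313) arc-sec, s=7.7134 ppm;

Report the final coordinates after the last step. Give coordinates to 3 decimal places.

X=-3562007.661 m, Y=807715.464 m, Z=5214014.018 m

start: φ=55.170658°, λ=167.234880°, h=2624.500 m
→ ECEF (a=6378137.000, f=1/298.257222101): X=-3562238.2240, Y=807040.4596, Z=5214411.7714
→ Helmert 7p (PV): X=-3562007.6613, Y=807715.4638, Z=5214014.0184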